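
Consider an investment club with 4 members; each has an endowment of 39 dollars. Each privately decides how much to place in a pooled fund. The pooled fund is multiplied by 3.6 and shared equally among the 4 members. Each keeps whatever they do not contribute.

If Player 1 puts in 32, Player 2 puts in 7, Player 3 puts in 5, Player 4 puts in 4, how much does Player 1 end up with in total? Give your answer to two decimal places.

50.20 dollars

Total contributed: 32 + 7 + 5 + 4 = 48.
Each receives 3.6 × 48 / 4 = 43.20 from the pooled fund.
Player 1 keeps 39 − 32 = 7, so Player 1's payoff is 7 + 43.20 = 50.20.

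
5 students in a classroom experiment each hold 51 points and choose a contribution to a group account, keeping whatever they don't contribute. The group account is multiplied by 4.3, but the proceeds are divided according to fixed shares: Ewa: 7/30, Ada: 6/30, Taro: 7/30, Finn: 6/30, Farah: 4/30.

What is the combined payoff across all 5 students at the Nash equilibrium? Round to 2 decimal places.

591.60 points

For player j, contributing a unit is worthwhile iff 4.3 × (j's share) ≥ 1, i.e. iff j's share is at least 0.2326.
Ewa and Taro clear that bar, contributing 51 each; the remaining 3 contribute 0. Total contributed: 102.
The group account pays out 4.3 × 102 = 438.60 in total (split across the unequal shares, but the aggregate is all that matters for the group sum).
The 3 free-riders keep 51 each, adding 153. Group total = 153 + 438.60 = 591.60.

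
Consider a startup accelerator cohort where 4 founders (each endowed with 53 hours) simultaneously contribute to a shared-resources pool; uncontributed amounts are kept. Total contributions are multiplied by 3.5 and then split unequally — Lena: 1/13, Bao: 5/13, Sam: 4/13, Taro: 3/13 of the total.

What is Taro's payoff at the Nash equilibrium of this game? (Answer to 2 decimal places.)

138.62 hours

For player j, contributing a unit is worthwhile iff 3.5 × (j's share) ≥ 1, i.e. iff j's share is at least 0.2857.
Bao and Sam are above the threshold, contributing 53 each; the remaining 2 contribute 0. Total contributed: 106.
Taro keeps 53 and receives 3.5 × 106 × 3/13 = 85.62 from the shared-resources pool, for a payoff of 138.62.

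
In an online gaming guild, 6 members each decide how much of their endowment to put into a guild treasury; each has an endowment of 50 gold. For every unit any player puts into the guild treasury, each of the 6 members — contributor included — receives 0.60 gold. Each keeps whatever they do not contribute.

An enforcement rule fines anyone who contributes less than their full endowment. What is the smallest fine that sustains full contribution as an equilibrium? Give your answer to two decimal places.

20.00 gold

Given the others contribute fully, the best deviation is to contribute 0 (any partial contribution still incurs the fine and gives up units whose private return 0.60 is below 1).
Deviating from 50 to 0 saves 50 gold but forfeits the deviator's share of the drop in the guild treasury: 0.60 × 50 = 30.00.
So the deviation gain is 50 − 30.00 = 20.00, and the fine must be at least 20.00 gold to wipe it out.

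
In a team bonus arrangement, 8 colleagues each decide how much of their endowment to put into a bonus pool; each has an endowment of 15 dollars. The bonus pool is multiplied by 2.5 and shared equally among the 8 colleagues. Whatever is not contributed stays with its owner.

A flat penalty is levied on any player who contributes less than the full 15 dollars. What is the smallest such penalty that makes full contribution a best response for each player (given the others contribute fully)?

10.31 dollars

Given the others contribute fully, the best deviation is to contribute 0 (any partial contribution still incurs the fine and gives up units whose private return 0.3125 is below 1).
Deviating from 15 to 0 saves 15 dollars but forfeits the deviator's share of the drop in the bonus pool: 2.5/8 × 15 = 4.69.
So the deviation gain is 15 − 4.69 = 10.31, and the fine must be at least 10.31 dollars to wipe it out.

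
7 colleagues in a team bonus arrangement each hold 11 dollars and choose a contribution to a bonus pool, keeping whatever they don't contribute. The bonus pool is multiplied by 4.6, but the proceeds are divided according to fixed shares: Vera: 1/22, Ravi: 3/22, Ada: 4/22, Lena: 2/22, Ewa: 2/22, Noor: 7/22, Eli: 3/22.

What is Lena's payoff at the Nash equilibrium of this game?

15.60 dollars

Player j's private return per contributed unit is 4.6 × (j's share). Contributing is weakly dominant for j when that share is at least 1/4.6 = 0.2174, and contributing 0 is dominant otherwise.
Only Noor (7/22) clears that bar, contributing 11; the remaining 6 contribute 0. Total contributed: 11.
Lena keeps 11 and receives 4.6 × 11 × 2/22 = 4.60 from the bonus pool, for a payoff of 15.60.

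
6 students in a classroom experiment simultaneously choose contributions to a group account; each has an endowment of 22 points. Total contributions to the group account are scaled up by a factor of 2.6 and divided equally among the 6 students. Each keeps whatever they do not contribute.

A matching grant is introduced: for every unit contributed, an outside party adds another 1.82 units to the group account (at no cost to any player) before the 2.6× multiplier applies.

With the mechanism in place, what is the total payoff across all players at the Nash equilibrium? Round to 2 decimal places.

967.82 points

Under the mechanism each unit contributed yields 2.6 × 2.82 / 6 = 1.2220 back to its contributor per unit of net cost, which exceeds 1, making full contribution the dominant choice for everyone.
So the Nash equilibrium is full contribution by all 6; the group earns 2.6 × 2.82 × 132 = 967.82.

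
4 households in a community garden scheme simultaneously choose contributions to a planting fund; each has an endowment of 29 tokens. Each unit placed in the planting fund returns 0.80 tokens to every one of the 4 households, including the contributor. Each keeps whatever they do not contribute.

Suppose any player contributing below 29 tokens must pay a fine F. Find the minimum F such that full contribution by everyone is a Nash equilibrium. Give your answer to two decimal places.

5.80 tokens

Given the others contribute fully, the best deviation is to contribute 0 (any partial contribution still incurs the fine and gives up units whose private return 0.80 is below 1).
Deviating from 29 to 0 saves 29 tokens but forfeits the deviator's share of the drop in the planting fund: 0.80 × 29 = 23.20.
So the deviation gain is 29 − 23.20 = 5.80, and the fine must be at least 5.80 tokens to wipe it out.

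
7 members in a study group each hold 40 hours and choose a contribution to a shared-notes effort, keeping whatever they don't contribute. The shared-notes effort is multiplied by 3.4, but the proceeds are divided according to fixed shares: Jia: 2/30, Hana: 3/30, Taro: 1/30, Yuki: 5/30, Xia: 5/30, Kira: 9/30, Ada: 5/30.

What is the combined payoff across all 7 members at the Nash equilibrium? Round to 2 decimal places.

For player j, contributing a unit is worthwhile iff 3.4 × (j's share) ≥ 1, i.e. iff j's share is at least 0.2941.
The only share above 0.2941 is Kira's 9/30, contributing 40; the remaining 6 contribute 0. Total contributed: 40.
The shared-notes effort pays out 3.4 × 40 = 136.00 in total (split across the unequal shares, but the aggregate is all that matters for the group sum).
The 6 free-riders keep 40 each, adding 240. Group total = 240 + 136.00 = 376.00.

376.00 hours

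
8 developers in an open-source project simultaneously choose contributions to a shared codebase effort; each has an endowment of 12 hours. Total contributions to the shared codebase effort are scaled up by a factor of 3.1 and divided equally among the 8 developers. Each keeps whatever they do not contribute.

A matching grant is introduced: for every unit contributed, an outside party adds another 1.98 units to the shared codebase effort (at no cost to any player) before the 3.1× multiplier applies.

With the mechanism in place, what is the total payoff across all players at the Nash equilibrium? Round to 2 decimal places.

886.85 hours

The effective private return per unit is now 3.1 × 2.98 / 8 = 1.1548 > 1, so every player's dominant strategy flips to full contribution.
So the Nash equilibrium is full contribution by all 8; the group earns 3.1 × 2.98 × 96 = 886.85.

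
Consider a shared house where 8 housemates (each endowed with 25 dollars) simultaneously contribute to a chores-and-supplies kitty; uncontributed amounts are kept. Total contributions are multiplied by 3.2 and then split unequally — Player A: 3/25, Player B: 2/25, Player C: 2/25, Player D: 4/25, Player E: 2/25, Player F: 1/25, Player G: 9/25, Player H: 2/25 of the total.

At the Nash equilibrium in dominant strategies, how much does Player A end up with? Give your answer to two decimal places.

A player with share s gets back 3.2·s per unit contributed, so full contribution is dominant for anyone with s > 1/3.2 = 0.3125 and zero contribution is dominant for anyone below.
The only share above 0.3125 is Player G's 9/25, contributing 25; the remaining 7 contribute 0. Total contributed: 25.
Player A keeps 25 and receives 3.2 × 25 × 3/25 = 9.60 from the chores-and-supplies kitty, for a payoff of 34.60.

34.60 dollars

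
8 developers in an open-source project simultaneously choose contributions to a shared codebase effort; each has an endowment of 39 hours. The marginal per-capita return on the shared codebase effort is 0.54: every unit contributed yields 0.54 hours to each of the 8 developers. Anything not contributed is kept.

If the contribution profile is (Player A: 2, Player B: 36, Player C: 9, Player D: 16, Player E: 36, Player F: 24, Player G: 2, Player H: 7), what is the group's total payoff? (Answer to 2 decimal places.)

Total contributed: 2 + 36 + 9 + 16 + 36 + 24 + 2 + 7 = 132; total kept: 8 × 39 − 132 = 180.
The shared codebase effort pays out 0.54 × 8 × 132 = 570.24 in aggregate.
Group total = 180 + 570.24 = 750.24.

750.24 hours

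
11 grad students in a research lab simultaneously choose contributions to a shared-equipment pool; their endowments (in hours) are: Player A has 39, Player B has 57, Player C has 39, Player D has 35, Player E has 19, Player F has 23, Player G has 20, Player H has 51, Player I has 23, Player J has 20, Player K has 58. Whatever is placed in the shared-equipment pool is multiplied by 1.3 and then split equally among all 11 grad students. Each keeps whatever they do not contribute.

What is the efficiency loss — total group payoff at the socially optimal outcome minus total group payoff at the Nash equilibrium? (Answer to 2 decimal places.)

The private return per contributed unit is 1.3/11 = 0.1182 < 1 for every player regardless of endowment, so the Nash equilibrium is zero contribution and the group total is Σ E_j = 39 + 57 + 39 + 35 + 19 + 23 + 20 + 51 + 23 + 20 + 58 = 384.
Each contributed unit returns 1.300 to the group, so the social optimum is full contribution by everyone: group total = 1.300 × 384 = 499.20.
Efficiency loss = (1.300 − 1) × 384 = 115.20.

115.20 hours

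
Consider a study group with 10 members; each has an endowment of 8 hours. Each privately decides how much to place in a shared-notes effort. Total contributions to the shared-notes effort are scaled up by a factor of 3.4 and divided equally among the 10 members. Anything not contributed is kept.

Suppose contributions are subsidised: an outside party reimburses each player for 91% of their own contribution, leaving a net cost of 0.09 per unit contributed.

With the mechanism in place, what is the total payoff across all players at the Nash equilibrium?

The effective private return per unit is now (3.4/10) / 0.09 = 3.7778 > 1, so every player's dominant strategy flips to full contribution.
At the Nash equilibrium everyone contributes 8. Group total payoff = 10 × (8 × 0.91 + 3.4 × 8) = 344.80.

344.80 hours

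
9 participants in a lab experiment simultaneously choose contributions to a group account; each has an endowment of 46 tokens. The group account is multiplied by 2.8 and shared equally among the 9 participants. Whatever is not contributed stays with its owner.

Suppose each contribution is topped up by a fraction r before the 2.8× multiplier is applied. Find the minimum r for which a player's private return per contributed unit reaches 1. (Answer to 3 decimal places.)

2.214

With matching at rate r, one contributed unit becomes (1 + r) in the group account and returns 2.8 × (1 + r) / 9 to the contributor.
Setting this equal to 1: 1 + r = 9/2.8 = 3.2143.
So the minimum matching rate is r = 3.2143 − 1 = 2.214.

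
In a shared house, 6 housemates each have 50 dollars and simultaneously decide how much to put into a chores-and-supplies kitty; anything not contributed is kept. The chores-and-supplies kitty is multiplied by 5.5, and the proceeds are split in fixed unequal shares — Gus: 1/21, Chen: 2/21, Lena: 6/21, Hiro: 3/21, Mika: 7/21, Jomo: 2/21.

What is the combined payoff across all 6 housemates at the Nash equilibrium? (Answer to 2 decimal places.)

For player j, contributing a unit is worthwhile iff 5.5 × (j's share) ≥ 1, i.e. iff j's share is at least 0.1818.
The shares above 0.1818 belong to Lena and Mika, contributing 50 each; the remaining 4 contribute 0. Total contributed: 100.
The chores-and-supplies kitty pays out 5.5 × 100 = 550.00 in total (split across the unequal shares, but the aggregate is all that matters for the group sum).
The 4 free-riders keep 50 each, adding 200. Group total = 200 + 550.00 = 750.00.

750.00 dollars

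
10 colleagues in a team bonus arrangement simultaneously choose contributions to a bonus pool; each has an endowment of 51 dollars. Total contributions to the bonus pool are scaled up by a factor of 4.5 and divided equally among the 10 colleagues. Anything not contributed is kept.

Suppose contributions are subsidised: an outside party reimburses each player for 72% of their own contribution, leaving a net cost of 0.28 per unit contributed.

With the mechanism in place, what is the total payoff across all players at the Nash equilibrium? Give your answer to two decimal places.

The effective private return per unit is now (4.5/10) / 0.28 = 1.6071 > 1, so every player's dominant strategy flips to full contribution.
So the Nash equilibrium is full contribution by all 10; the group earns 10 × (51 × 0.72 + 4.5 × 51) = 2662.20.

2662.20 dollars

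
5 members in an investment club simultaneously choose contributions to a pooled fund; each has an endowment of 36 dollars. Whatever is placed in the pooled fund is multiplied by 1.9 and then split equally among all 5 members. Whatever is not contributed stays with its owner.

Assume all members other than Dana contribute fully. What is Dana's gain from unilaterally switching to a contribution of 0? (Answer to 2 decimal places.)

Switching from a contribution of 36 to 0 lets Dana keep an extra 36 dollars, but lowers the pooled fund by 36, which costs Dana their own share of that drop: 1.9/5 × 36 = 13.68.
Net gain = 36 − 13.68 = 22.32. The private return per contributed unit (0.3800) is below 1, so free-riding is indeed the best response regardless of what the others do.

22.32 dollars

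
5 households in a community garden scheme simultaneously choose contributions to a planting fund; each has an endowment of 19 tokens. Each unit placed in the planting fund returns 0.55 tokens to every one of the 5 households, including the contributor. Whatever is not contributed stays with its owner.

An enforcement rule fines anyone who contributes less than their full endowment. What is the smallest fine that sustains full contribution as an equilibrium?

Given the others contribute fully, the best deviation is to contribute 0 (any partial contribution still incurs the fine and gives up units whose private return 0.55 is below 1).
Deviating from 19 to 0 saves 19 tokens but forfeits the deviator's share of the drop in the planting fund: 0.55 × 19 = 10.45.
So the deviation gain is 19 − 10.45 = 8.55, and the fine must be at least 8.55 tokens to wipe it out.

8.55 tokens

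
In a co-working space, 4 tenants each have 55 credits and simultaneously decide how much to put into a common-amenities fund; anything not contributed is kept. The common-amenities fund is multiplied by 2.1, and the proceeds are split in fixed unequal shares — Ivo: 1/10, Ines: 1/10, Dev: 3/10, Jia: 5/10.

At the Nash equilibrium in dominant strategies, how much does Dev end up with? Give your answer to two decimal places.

Each unit j contributes comes back to j as 2.1 × (j's share), so j prefers to contribute only if that share exceeds 1/2.1 = 0.4762; otherwise keeping the unit dominates.
Jia alone (share 5/10) is above the threshold, contributing 55; the remaining 3 contribute 0. Total contributed: 55.
Dev keeps 55 and receives 2.1 × 55 × 3/10 = 34.65 from the common-amenities fund, for a payoff of 89.65.

89.65 credits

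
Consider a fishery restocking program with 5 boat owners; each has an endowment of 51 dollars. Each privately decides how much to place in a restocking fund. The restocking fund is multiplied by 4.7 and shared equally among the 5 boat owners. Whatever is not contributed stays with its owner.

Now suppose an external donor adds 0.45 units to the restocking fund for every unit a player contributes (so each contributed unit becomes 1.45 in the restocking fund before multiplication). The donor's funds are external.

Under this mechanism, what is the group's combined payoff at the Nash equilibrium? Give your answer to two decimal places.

1737.83 dollars

Under the mechanism each unit contributed yields 4.7 × 1.45 / 5 = 1.3630 back to its contributor per unit of net cost, which exceeds 1, making full contribution the dominant choice for everyone.
At the Nash equilibrium everyone contributes 51. Group total payoff = 4.7 × 1.45 × 255 = 1737.83.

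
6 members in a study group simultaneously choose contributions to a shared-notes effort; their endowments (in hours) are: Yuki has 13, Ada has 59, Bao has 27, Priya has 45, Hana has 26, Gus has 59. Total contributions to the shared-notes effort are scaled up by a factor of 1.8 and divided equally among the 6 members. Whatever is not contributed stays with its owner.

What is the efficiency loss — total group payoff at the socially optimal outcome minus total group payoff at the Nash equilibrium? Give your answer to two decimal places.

183.20 hours

The private return per contributed unit is 1.8/6 = 0.3000 < 1 for every player regardless of endowment, so the Nash equilibrium is zero contribution and the group total is Σ E_j = 13 + 59 + 27 + 45 + 26 + 59 = 229.
Each contributed unit returns 1.800 to the group, so the social optimum is full contribution by everyone: group total = 1.800 × 229 = 412.20.
Efficiency loss = (1.800 − 1) × 229 = 183.20.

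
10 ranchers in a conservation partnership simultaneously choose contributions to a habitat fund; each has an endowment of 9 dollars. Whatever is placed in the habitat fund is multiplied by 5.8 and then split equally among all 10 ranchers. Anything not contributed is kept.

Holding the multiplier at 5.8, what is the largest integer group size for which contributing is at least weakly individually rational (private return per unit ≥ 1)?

5

Private return per unit is 5.8/(group size), which is ≥ 1 whenever the group size is ≤ 5.8.
The largest such integer is 5.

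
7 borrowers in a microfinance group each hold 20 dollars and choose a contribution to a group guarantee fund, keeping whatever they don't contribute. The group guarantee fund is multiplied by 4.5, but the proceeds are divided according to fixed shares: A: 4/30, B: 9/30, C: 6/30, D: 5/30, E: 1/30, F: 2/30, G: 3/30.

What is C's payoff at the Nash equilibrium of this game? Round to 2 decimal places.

38.00 dollars

A player with share s gets back 4.5·s per unit contributed, so full contribution is dominant for anyone with s > 1/4.5 = 0.2222 and zero contribution is dominant for anyone below.
B alone (share 9/30) is above the threshold, contributing 20; the remaining 6 contribute 0. Total contributed: 20.
C keeps 20 and receives 4.5 × 20 × 6/30 = 18.00 from the group guarantee fund, for a payoff of 38.00.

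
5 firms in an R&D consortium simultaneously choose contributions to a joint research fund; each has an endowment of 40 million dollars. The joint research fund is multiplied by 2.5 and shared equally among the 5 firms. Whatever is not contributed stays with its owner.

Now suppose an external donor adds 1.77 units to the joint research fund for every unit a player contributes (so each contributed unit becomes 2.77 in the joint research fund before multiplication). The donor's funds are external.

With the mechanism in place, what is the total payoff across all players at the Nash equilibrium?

The effective private return per unit is now 2.5 × 2.77 / 5 = 1.3850 > 1, so every player's dominant strategy flips to full contribution.
So the Nash equilibrium is full contribution by all 5; the group earns 2.5 × 2.77 × 200 = 1385.00.

1385.00 million dollars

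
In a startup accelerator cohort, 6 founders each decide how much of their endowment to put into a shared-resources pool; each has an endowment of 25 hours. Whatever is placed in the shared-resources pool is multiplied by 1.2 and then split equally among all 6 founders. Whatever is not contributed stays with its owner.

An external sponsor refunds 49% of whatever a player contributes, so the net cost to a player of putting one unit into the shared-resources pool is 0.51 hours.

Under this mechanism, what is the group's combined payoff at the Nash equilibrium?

150.00 hours

With the mechanism, a contributed unit returns (1.2/6) / 0.51 = 0.3922 per unit of net cost — still below 1 — so contributing 0 remains dominant for every player.
At the Nash equilibrium no one contributes; group total payoff = 6 × 25 = 150.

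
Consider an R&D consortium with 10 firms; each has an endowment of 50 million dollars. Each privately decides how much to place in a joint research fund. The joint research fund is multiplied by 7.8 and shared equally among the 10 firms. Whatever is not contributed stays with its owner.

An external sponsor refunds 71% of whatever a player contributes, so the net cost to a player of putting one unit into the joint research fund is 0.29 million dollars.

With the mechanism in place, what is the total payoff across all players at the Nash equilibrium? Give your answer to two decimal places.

4255.00 million dollars

Under the mechanism each unit contributed yields (7.8/10) / 0.29 = 2.6897 back to its contributor per unit of net cost, which exceeds 1, making full contribution the dominant choice for everyone.
So the Nash equilibrium is full contribution by all 10; the group earns 10 × (50 × 0.71 + 7.8 × 50) = 4255.00.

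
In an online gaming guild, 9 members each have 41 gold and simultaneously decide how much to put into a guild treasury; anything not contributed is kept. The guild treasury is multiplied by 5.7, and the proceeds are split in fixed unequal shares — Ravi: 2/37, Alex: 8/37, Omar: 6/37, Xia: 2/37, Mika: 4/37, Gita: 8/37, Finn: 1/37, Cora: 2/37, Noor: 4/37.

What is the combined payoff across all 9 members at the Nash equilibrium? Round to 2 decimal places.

A player with share s gets back 5.7·s per unit contributed, so full contribution is dominant for anyone with s > 1/5.7 = 0.1754 and zero contribution is dominant for anyone below.
Alex and Gita are above the threshold, contributing 41 each; the remaining 7 contribute 0. Total contributed: 82.
The guild treasury pays out 5.7 × 82 = 467.40 in total (split across the unequal shares, but the aggregate is all that matters for the group sum).
The 7 free-riders keep 41 each, adding 287. Group total = 287 + 467.40 = 754.40.

754.40 gold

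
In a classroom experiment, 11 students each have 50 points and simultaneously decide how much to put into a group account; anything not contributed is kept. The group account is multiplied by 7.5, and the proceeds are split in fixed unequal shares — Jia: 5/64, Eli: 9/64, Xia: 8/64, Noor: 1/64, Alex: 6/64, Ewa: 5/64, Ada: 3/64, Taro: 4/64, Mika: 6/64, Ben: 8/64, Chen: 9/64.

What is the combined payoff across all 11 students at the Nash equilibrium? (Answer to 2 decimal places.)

A player with share s gets back 7.5·s per unit contributed, so full contribution is dominant for anyone with s > 1/7.5 = 0.1333 and zero contribution is dominant for anyone below.
Eli and Chen are above the threshold, contributing 50 each; the remaining 9 contribute 0. Total contributed: 100.
The group account pays out 7.5 × 100 = 750.00 in total (split across the unequal shares, but the aggregate is all that matters for the group sum).
The 9 free-riders keep 50 each, adding 450. Group total = 450 + 750.00 = 1200.00.

1200.00 points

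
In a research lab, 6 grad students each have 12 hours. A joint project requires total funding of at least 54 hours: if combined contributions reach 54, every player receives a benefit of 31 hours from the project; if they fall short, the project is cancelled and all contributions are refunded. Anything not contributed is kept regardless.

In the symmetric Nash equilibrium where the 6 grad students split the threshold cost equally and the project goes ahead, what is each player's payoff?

Equal share of the threshold: 54/6 = 9.
At this profile no one gains by cutting their contribution: any cut drops the total below 54, the project is cancelled, contributions are refunded, and the deviator ends with 12, which is less than 12 − 9 + 31 = 34. Contributing more than 9 just wastes the excess. So contributing exactly 9 is a best response.
Each player's payoff: 12 − 9 + 31 = 34.

34 hours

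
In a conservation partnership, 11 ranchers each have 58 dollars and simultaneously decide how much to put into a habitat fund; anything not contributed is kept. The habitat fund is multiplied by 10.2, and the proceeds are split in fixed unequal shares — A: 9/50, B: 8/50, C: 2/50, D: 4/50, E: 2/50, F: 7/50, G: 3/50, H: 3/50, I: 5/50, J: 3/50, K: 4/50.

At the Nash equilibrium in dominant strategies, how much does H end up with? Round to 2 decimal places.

199.98 dollars

Each unit j contributes comes back to j as 10.2 × (j's share), so j prefers to contribute only if that share exceeds 1/10.2 = 0.0980; otherwise keeping the unit dominates.
The shares above 0.0980 belong to A, B, F and I, contributing 58 each; the remaining 7 contribute 0. Total contributed: 232.
H keeps 58 and receives 10.2 × 232 × 3/50 = 141.98 from the habitat fund, for a payoff of 199.98.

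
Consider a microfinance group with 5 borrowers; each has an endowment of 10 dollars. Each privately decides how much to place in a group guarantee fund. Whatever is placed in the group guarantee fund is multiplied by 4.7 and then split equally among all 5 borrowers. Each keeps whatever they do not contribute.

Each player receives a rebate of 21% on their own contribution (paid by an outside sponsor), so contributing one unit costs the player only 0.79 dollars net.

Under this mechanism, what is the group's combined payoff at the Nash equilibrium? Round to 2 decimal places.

245.50 dollars

Under the mechanism each unit contributed yields (4.7/5) / 0.79 = 1.1899 back to its contributor per unit of net cost, which exceeds 1, making full contribution the dominant choice for everyone.
So the Nash equilibrium is full contribution by all 5; the group earns 5 × (10 × 0.21 + 4.7 × 10) = 245.50.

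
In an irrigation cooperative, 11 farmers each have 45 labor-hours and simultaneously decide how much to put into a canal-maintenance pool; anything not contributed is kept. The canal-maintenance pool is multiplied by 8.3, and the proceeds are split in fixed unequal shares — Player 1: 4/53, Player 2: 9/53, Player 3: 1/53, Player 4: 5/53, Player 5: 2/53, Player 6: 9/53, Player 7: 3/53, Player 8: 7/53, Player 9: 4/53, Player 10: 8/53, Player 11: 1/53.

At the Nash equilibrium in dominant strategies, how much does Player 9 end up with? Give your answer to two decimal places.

Each unit j contributes comes back to j as 8.3 × (j's share), so j prefers to contribute only if that share exceeds 1/8.3 = 0.1205; otherwise keeping the unit dominates.
Player 2, Player 6, Player 8 and Player 10 clear that bar, contributing 45 each; the remaining 7 contribute 0. Total contributed: 180.
Player 9 keeps 45 and receives 8.3 × 180 × 4/53 = 112.75 from the canal-maintenance pool, for a payoff of 157.75.

157.75 labor-hours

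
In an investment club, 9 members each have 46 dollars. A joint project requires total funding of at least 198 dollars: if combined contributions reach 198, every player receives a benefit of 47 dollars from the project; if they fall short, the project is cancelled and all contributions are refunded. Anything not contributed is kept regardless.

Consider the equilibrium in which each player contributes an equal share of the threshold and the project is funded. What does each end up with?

71 dollars

Equal share of the threshold: 198/9 = 22.
At this profile no one gains by cutting their contribution: any cut drops the total below 198, the project is cancelled, contributions are refunded, and the deviator ends with 46, which is less than 46 − 22 + 47 = 71. Contributing more than 22 just wastes the excess. So contributing exactly 22 is a best response.
Each player's payoff: 46 − 22 + 47 = 71.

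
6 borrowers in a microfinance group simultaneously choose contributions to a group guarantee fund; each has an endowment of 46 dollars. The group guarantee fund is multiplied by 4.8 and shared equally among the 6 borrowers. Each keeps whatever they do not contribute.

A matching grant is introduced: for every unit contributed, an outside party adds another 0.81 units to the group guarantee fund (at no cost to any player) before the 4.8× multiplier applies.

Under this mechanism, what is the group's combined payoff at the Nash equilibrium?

The effective private return per unit is now 4.8 × 1.81 / 6 = 1.4480 > 1, so every player's dominant strategy flips to full contribution.
At the Nash equilibrium everyone contributes 46. Group total payoff = 4.8 × 1.81 × 276 = 2397.89.

2397.89 dollars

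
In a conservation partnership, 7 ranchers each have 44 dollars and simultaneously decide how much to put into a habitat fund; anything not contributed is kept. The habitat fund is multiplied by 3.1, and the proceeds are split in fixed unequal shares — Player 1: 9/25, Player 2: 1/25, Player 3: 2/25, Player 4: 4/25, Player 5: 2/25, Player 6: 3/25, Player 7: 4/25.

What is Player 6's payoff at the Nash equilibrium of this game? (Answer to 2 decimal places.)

Player j's private return per contributed unit is 3.1 × (j's share). Contributing is weakly dominant for j when that share is at least 1/3.1 = 0.3226, and contributing 0 is dominant otherwise.
Player 1 alone (share 9/25) is above the threshold, contributing 44; the remaining 6 contribute 0. Total contributed: 44.
Player 6 keeps 44 and receives 3.1 × 44 × 3/25 = 16.37 from the habitat fund, for a payoff of 60.37.

60.37 dollars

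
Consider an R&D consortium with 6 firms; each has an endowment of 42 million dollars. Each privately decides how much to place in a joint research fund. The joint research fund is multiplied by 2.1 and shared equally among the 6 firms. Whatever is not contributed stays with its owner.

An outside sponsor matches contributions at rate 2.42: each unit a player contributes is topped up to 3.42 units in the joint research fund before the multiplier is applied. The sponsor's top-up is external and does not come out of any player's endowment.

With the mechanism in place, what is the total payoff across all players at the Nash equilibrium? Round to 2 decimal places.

With the mechanism, a contributed unit returns 2.1 × 3.42 / 6 = 1.1970 per unit of net cost to the contributor — now above 1 — so contributing fully is weakly dominant for every player.
At the Nash equilibrium everyone contributes 42. Group total payoff = 2.1 × 3.42 × 252 = 1809.86.

1809.86 million dollars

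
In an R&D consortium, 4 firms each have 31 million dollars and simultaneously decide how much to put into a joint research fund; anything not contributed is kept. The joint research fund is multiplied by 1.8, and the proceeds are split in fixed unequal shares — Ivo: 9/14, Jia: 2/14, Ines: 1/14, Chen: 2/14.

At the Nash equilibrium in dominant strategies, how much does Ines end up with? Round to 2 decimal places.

34.99 million dollars

Each unit j contributes comes back to j as 1.8 × (j's share), so j prefers to contribute only if that share exceeds 1/1.8 = 0.5556; otherwise keeping the unit dominates.
Ivo alone (share 9/14) is above the threshold, contributing 31; the remaining 3 contribute 0. Total contributed: 31.
Ines keeps 31 and receives 1.8 × 31 × 1/14 = 3.99 from the joint research fund, for a payoff of 34.99.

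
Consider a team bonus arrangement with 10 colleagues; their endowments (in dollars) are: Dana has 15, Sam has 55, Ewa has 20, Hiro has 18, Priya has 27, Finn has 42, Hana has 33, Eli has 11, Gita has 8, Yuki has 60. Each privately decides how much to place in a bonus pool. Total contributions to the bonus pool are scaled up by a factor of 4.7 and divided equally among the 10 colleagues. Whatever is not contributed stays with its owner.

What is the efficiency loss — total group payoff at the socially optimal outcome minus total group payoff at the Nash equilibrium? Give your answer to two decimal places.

The private return per contributed unit is 4.7/10 = 0.4700 < 1 for every player regardless of endowment, so the Nash equilibrium is zero contribution and the group total is Σ E_j = 15 + 55 + 20 + 18 + 27 + 42 + 33 + 11 + 8 + 60 = 289.
Each contributed unit returns 4.700 to the group, so the social optimum is full contribution by everyone: group total = 4.700 × 289 = 1358.30.
Efficiency loss = (4.700 − 1) × 289 = 1069.30.

1069.30 dollars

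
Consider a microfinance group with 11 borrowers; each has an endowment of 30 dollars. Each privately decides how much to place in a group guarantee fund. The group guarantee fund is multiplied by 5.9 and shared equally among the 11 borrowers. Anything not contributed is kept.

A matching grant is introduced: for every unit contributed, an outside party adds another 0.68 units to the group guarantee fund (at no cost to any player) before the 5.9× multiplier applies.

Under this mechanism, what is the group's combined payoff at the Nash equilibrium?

330.00 dollars

With the mechanism, a contributed unit returns 5.9 × 1.68 / 11 = 0.9011 per unit of net cost — still below 1 — so contributing 0 remains dominant for every player.
Everyone keeps their endowment and the group total is 11 × 30 = 330.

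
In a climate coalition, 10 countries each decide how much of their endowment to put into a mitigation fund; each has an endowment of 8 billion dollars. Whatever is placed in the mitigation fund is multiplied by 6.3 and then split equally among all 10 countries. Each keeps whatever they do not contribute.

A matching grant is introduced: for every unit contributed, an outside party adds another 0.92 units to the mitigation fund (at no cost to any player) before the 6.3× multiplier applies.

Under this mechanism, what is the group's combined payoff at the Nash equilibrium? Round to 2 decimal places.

Under the mechanism each unit contributed yields 6.3 × 1.92 / 10 = 1.2096 back to its contributor per unit of net cost, which exceeds 1, making full contribution the dominant choice for everyone.
At the Nash equilibrium everyone contributes 8. Group total payoff = 6.3 × 1.92 × 80 = 967.68.

967.68 billion dollars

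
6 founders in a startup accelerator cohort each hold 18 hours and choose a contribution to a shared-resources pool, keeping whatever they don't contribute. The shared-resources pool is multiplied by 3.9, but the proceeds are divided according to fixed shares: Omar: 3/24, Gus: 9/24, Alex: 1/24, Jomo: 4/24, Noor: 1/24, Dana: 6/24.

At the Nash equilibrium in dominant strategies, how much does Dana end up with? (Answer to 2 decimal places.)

35.55 hours

Each unit j contributes comes back to j as 3.9 × (j's share), so j prefers to contribute only if that share exceeds 1/3.9 = 0.2564; otherwise keeping the unit dominates.
Gus alone (share 9/24) is above the threshold, contributing 18; the remaining 5 contribute 0. Total contributed: 18.
Dana keeps 18 and receives 3.9 × 18 × 6/24 = 17.55 from the shared-resources pool, for a payoff of 35.55.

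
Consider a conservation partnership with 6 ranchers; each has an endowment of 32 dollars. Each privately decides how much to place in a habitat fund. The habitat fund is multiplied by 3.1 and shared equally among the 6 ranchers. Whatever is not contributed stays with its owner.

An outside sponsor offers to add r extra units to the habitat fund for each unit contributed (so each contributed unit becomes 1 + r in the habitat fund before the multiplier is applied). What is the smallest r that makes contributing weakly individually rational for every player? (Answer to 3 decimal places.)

With matching at rate r, one contributed unit becomes (1 + r) in the habitat fund and returns 3.1 × (1 + r) / 6 to the contributor.
Setting this equal to 1: 1 + r = 6/3.1 = 1.9355.
So the minimum matching rate is r = 1.9355 − 1 = 0.935.

0.935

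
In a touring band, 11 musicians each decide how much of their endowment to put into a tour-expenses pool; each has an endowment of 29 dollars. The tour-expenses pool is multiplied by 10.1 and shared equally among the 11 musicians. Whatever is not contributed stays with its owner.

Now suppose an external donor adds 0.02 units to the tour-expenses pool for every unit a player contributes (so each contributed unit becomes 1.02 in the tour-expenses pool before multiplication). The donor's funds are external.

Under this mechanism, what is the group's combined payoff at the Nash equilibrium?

Even with the mechanism, each unit contributed returns only 10.1 × 1.02 / 11 = 0.9365 per unit of net cost, so contributing nothing is still dominant.
At the Nash equilibrium no one contributes; group total payoff = 11 × 29 = 319.

319.00 dollars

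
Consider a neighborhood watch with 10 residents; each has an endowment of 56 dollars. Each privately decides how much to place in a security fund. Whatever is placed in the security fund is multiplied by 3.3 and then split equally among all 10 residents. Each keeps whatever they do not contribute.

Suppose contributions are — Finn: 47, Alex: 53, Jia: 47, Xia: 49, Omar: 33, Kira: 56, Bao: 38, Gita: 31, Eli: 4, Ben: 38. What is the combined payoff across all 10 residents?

1470.80 dollars

Total contributed: 47 + 53 + 47 + 49 + 33 + 56 + 38 + 31 + 4 + 38 = 396; total kept: 10 × 56 − 396 = 164.
The security fund pays out 3.3 × 396 = 1306.80 in aggregate.
Group total = 164 + 1306.80 = 1470.80.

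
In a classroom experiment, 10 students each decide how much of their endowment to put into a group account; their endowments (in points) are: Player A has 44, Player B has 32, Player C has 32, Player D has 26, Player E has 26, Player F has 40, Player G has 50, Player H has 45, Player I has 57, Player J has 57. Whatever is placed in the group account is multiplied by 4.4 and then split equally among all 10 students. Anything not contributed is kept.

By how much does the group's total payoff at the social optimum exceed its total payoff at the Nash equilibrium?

1390.60 points

The private return per contributed unit is 4.4/10 = 0.4400 < 1 for every player regardless of endowment, so the Nash equilibrium is zero contribution and the group total is Σ E_j = 44 + 32 + 32 + 26 + 26 + 40 + 50 + 45 + 57 + 57 = 409.
Each contributed unit returns 4.400 to the group, so the social optimum is full contribution by everyone: group total = 4.400 × 409 = 1799.60.
Efficiency loss = (4.400 − 1) × 409 = 1390.60.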